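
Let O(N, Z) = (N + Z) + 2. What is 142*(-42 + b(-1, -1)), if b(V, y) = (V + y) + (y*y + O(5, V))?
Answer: -5254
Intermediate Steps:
O(N, Z) = 2 + N + Z
b(V, y) = 7 + y + y² + 2*V (b(V, y) = (V + y) + (y*y + (2 + 5 + V)) = (V + y) + (y² + (7 + V)) = (V + y) + (7 + V + y²) = 7 + y + y² + 2*V)
142*(-42 + b(-1, -1)) = 142*(-42 + (7 - 1 + (-1)² + 2*(-1))) = 142*(-42 + (7 - 1 + 1 - 2)) = 142*(-42 + 5) = 142*(-37) = -5254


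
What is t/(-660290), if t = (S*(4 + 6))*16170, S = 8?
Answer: -129360/66029 ≈ -1.9591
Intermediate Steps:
t = 1293600 (t = (8*(4 + 6))*16170 = (8*10)*16170 = 80*16170 = 1293600)
t/(-660290) = 1293600/(-660290) = 1293600*(-1/660290) = -129360/66029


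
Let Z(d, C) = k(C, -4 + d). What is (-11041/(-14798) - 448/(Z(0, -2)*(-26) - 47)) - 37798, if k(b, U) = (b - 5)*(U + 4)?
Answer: -26281587357/695506 ≈ -37788.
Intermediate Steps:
k(b, U) = (-5 + b)*(4 + U)
Z(d, C) = -5*d + 4*C + C*(-4 + d) (Z(d, C) = -20 - 5*(-4 + d) + 4*C + (-4 + d)*C = -20 + (20 - 5*d) + 4*C + C*(-4 + d) = -5*d + 4*C + C*(-4 + d))
(-11041/(-14798) - 448/(Z(0, -2)*(-26) - 47)) - 37798 = (-11041/(-14798) - 448/((0*(-5 - 2))*(-26) - 47)) - 37798 = (-11041*(-1/14798) - 448/((0*(-7))*(-26) - 47)) - 37798 = (11041/14798 - 448/(0*(-26) - 47)) - 37798 = (11041/14798 - 448/(0 - 47)) - 37798 = (11041/14798 - 448/(-47)) - 37798 = (11041/14798 - 448*(-1/47)) - 37798 = (11041/14798 + 448/47) - 37798 = 7148431/695506 - 37798 = -26281587357/695506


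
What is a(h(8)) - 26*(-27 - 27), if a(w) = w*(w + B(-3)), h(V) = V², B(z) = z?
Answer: 5308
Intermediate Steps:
a(w) = w*(-3 + w) (a(w) = w*(w - 3) = w*(-3 + w))
a(h(8)) - 26*(-27 - 27) = 8²*(-3 + 8²) - 26*(-27 - 27) = 64*(-3 + 64) - 26*(-54) = 64*61 + 1404 = 3904 + 1404 = 5308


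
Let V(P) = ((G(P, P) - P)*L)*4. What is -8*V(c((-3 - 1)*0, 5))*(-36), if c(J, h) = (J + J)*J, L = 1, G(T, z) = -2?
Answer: -2304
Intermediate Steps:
c(J, h) = 2*J² (c(J, h) = (2*J)*J = 2*J²)
V(P) = -8 - 4*P (V(P) = ((-2 - P)*1)*4 = (-2 - P)*4 = -8 - 4*P)
-8*V(c((-3 - 1)*0, 5))*(-36) = -8*(-8 - 8*((-3 - 1)*0)²)*(-36) = -8*(-8 - 8*(-4*0)²)*(-36) = -8*(-8 - 8*0²)*(-36) = -8*(-8 - 8*0)*(-36) = -8*(-8 - 4*0)*(-36) = -8*(-8 + 0)*(-36) = -8*(-8)*(-36) = 64*(-36) = -2304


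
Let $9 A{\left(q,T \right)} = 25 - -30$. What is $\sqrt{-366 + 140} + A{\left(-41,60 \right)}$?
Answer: $\frac{55}{9} + i \sqrt{226} \approx 6.1111 + 15.033 i$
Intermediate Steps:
$A{\left(q,T \right)} = \frac{55}{9}$ ($A{\left(q,T \right)} = \frac{25 - -30}{9} = \frac{25 + 30}{9} = \frac{1}{9} \cdot 55 = \frac{55}{9}$)
$\sqrt{-366 + 140} + A{\left(-41,60 \right)} = \sqrt{-366 + 140} + \frac{55}{9} = \sqrt{-226} + \frac{55}{9} = i \sqrt{226} + \frac{55}{9} = \frac{55}{9} + i \sqrt{226}$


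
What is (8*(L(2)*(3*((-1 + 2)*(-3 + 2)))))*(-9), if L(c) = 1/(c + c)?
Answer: 54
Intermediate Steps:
L(c) = 1/(2*c)
(8*(L(2)*(3*((-1 + 2)*(-3 + 2)))))*(-9) = (8*(((1/2)/2)*(3*((-1 + 2)*(-3 + 2)))))*(-9) = (8*(((1/2)*(1/2))*(3*(1*(-1)))))*(-9) = (8*((3*(-1))/4))*(-9) = (8*((1/4)*(-3)))*(-9) = (8*(-3/4))*(-9) = -6*(-9) = 54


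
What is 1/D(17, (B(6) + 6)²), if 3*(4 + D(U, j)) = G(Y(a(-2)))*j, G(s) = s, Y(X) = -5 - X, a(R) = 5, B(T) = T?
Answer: -1/484 ≈ -0.0020661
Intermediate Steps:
D(U, j) = -4 - 10*j/3 (D(U, j) = -4 + ((-5 - 1*5)*j)/3 = -4 + ((-5 - 5)*j)/3 = -4 + (-10*j)/3 = -4 - 10*j/3)
1/D(17, (B(6) + 6)²) = 1/(-4 - 10*(6 + 6)²/3) = 1/(-4 - 10/3*12²) = 1/(-4 - 10/3*144) = 1/(-4 - 480) = 1/(-484) = -1/484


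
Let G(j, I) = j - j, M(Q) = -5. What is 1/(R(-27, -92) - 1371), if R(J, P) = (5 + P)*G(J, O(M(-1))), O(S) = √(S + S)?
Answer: -1/1371 ≈ -0.00072939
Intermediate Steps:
O(S) = √2*√S (O(S) = √(2*S) = √2*√S)
G(j, I) = 0
R(J, P) = 0 (R(J, P) = (5 + P)*0 = 0)
1/(R(-27, -92) - 1371) = 1/(0 - 1371) = 1/(-1371) = -1/1371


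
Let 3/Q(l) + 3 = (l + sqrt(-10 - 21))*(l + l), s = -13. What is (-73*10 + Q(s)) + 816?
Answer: 11454571/133181 + 78*I*sqrt(31)/133181 ≈ 86.008 + 0.0032609*I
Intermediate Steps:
Q(l) = 3/(-3 + 2*l*(l + I*sqrt(31))) (Q(l) = 3/(-3 + (l + sqrt(-10 - 21))*(l + l)) = 3/(-3 + (l + sqrt(-31))*(2*l)) = 3/(-3 + (l + I*sqrt(31))*(2*l)) = 3/(-3 + 2*l*(l + I*sqrt(31))))
(-73*10 + Q(s)) + 816 = (-73*10 + 3/(-3 + 2*(-13)**2 + 2*I*(-13)*sqrt(31))) + 816 = (-730 + 3/(-3 + 2*169 - 26*I*sqrt(31))) + 816 = (-730 + 3/(-3 + 338 - 26*I*sqrt(31))) + 816 = (-730 + 3/(335 - 26*I*sqrt(31))) + 816 = 86 + 3/(335 - 26*I*sqrt(31))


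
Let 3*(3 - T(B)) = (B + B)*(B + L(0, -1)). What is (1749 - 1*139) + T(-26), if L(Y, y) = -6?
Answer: 3175/3 ≈ 1058.3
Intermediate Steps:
T(B) = 3 - 2*B*(-6 + B)/3 (T(B) = 3 - (B + B)*(B - 6)/3 = 3 - 2*B*(-6 + B)/3)
(1749 - 1*139) + T(-26) = (1749 - 1*139) + (3 + 4*(-26) - ⅔*(-26)²) = (1749 - 139) + (3 - 104 - ⅔*676) = 1610 + (3 - 104 - 1352/3) = 1610 - 1655/3 = 3175/3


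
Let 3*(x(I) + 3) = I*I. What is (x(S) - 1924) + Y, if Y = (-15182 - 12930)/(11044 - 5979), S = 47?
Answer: -18176516/15195 ≈ -1196.2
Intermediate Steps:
x(I) = -3 + I²/3 (x(I) = -3 + (I*I)/3 = -3 + I²/3)
Y = -28112/5065 ≈ -5.5502
(x(S) - 1924) + Y = ((-3 + (⅓)*47²) - 1924) - 28112/5065 = ((-3 + (⅓)*2209) - 1924) - 28112/5065 = ((-3 + 2209/3) - 1924) - 28112/5065 = (2200/3 - 1924) - 28112/5065 = -3572/3 - 28112/5065 = -18176516/15195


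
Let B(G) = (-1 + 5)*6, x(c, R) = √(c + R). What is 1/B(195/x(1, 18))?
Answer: 1/24 ≈ 0.041667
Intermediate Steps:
x(c, R) = √(R + c)
B(G) = 24 (B(G) = 4*6 = 24)
1/B(195/x(1, 18)) = 1/24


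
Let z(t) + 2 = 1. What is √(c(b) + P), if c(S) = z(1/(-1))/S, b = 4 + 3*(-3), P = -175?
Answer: I*√4370/5 ≈ 13.221*I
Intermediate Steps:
b = -5 (b = 4 - 9 = -5)
z(t) = -1 (z(t) = -2 + 1 = -1)
c(S) = -1/S
√(c(b) + P) = √(-1/(-5) - 175) = √(-1*(-⅕) - 175) = √(⅕ - 175) = √(-874/5) = I*√4370/5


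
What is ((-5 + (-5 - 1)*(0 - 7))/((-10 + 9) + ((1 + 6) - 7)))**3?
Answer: -50653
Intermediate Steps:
((-5 + (-5 - 1)*(0 - 7))/((-10 + 9) + ((1 + 6) - 7)))**3 = ((-5 - 6*(-7))/(-1 + (7 - 7)))**3 = ((-5 + 42)/(-1 + 0))**3 = (37/(-1))**3 = (37*(-1))**3 = (-37)**3 = -50653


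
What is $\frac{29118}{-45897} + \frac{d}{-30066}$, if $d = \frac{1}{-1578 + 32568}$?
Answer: $- \frac{9043520285339}{14254771956660} \approx -0.63442$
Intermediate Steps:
$d = \frac{1}{30990} \approx 3.2268 \cdot 10^{-5}$
$\frac{29118}{-45897} + \frac{d}{-30066} = \frac{29118}{-45897} + \frac{1}{30990 \left(-30066\right)} = 29118 \left(- \frac{1}{45897}\right) + \frac{1}{30990} \left(- \frac{1}{30066}\right) = - \frac{9706}{15299} - \frac{1}{931745340} = - \frac{9043520285339}{14254771956660}$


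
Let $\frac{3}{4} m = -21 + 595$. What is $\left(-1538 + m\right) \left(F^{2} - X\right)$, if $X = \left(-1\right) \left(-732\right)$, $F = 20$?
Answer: $\frac{769576}{3} \approx 2.5653 \cdot 10^{5}$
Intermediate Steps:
$X = 732$
$m = \frac{2296}{3}$ ($m = \frac{4 \left(-21 + 595\right)}{3} = \frac{4}{3} \cdot 574 = \frac{2296}{3} \approx 765.33$)
$\left(-1538 + m\right) \left(F^{2} - X\right) = \left(-1538 + \frac{2296}{3}\right) \left(20^{2} - 732\right) = - \frac{2318 \left(400 - 732\right)}{3} = \left(- \frac{2318}{3}\right) \left(-332\right) = \frac{769576}{3}$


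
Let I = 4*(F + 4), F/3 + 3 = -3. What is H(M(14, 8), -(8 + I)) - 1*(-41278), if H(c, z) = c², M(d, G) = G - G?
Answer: 41278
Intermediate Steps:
F = -18 (F = -9 + 3*(-3) = -9 - 9 = -18)
I = -56 (I = 4*(-18 + 4) = 4*(-14) = -56)
M(d, G) = 0
H(M(14, 8), -(8 + I)) - 1*(-41278) = 0² - 1*(-41278) = 0 + 41278 = 41278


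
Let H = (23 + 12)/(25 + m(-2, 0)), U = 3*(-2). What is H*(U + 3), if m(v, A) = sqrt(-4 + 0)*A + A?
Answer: -21/5 ≈ -4.2000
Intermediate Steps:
m(v, A) = A + 2*I*A (m(v, A) = sqrt(-4)*A + A = (2*I)*A + A = 2*I*A + A = A + 2*I*A)
U = -6
H = 7/5 (H = (23 + 12)/(25 + 0*(1 + 2*I)) = 35/(25 + 0) = 35/25 = 35*(1/25) = 7/5 ≈ 1.4000)
H*(U + 3) = 7*(-6 + 3)/5 = (7/5)*(-3) = -21/5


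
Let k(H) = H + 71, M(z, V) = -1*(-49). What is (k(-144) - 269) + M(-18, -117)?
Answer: -293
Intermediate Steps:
M(z, V) = 49
k(H) = 71 + H
(k(-144) - 269) + M(-18, -117) = ((71 - 144) - 269) + 49 = (-73 - 269) + 49 = -342 + 49 = -293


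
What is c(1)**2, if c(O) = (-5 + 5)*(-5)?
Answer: 0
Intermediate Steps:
c(O) = 0 (c(O) = 0*(-5) = 0)
c(1)**2 = 0**2 = 0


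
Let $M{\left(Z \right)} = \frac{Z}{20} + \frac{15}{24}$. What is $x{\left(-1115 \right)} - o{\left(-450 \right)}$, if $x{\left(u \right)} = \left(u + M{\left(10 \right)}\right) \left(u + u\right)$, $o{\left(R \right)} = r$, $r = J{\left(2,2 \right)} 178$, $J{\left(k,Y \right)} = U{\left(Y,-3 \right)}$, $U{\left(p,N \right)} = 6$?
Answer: $\frac{9931493}{4} \approx 2.4829 \cdot 10^{6}$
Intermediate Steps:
$J{\left(k,Y \right)} = 6$
$M{\left(Z \right)} = \frac{5}{8} + \frac{Z}{20}$ ($M{\left(Z \right)} = Z \frac{1}{20} + 15 \cdot \frac{1}{24} = \frac{Z}{20} + \frac{5}{8} = \frac{5}{8} + \frac{Z}{20}$)
$r = 1068$ ($r = 6 \cdot 178 = 1068$)
$o{\left(R \right)} = 1068$
$x{\left(u \right)} = 2 u \left(\frac{9}{8} + u\right)$ ($x{\left(u \right)} = \left(u + \left(\frac{5}{8} + \frac{1}{20} \cdot 10\right)\right) \left(u + u\right) = \left(u + \left(\frac{5}{8} + \frac{1}{2}\right)\right) 2 u = \left(u + \frac{9}{8}\right) 2 u = \left(\frac{9}{8} + u\right) 2 u = 2 u \left(\frac{9}{8} + u\right)$)
$x{\left(-1115 \right)} - o{\left(-450 \right)} = \frac{1}{4} \left(-1115\right) \left(9 + 8 \left(-1115\right)\right) - 1068 = \frac{1}{4} \left(-1115\right) \left(9 - 8920\right) - 1068 = \frac{1}{4} \left(-1115\right) \left(-8911\right) - 1068 = \frac{9935765}{4} - 1068 = \frac{9931493}{4}$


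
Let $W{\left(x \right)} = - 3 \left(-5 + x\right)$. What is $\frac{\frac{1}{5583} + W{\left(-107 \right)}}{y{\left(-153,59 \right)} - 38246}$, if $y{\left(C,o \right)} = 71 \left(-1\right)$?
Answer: $- \frac{1875889}{213923811} \approx -0.008769$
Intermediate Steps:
$W{\left(x \right)} = 15 - 3 x$
$y{\left(C,o \right)} = -71$
$\frac{\frac{1}{5583} + W{\left(-107 \right)}}{y{\left(-153,59 \right)} - 38246} = \frac{\frac{1}{5583} + \left(15 - -321\right)}{-71 - 38246} = \frac{\frac{1}{5583} + \left(15 + 321\right)}{-38317} = \left(\frac{1}{5583} + 336\right) \left(- \frac{1}{38317}\right) = \frac{1875889}{5583} \left(- \frac{1}{38317}\right) = - \frac{1875889}{213923811}$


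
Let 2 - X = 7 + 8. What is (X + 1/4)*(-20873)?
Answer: 1064523/4 ≈ 2.6613e+5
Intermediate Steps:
X = -13 (X = 2 - (7 + 8) = 2 - 1*15 = 2 - 15 = -13)
(X + 1/4)*(-20873) = (-13 + 1/4)*(-20873) = (-13 + ¼)*(-20873) = -51/4*(-20873) = 1064523/4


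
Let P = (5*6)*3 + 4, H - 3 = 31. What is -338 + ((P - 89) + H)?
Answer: -299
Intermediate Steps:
H = 34 (H = 3 + 31 = 34)
P = 94 (P = 30*3 + 4 = 90 + 4 = 94)
-338 + ((P - 89) + H) = -338 + ((94 - 89) + 34) = -338 + (5 + 34) = -338 + 39 = -299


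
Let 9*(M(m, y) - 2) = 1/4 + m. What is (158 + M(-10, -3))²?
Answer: 3636649/144 ≈ 25255.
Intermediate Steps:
M(m, y) = 73/36 + m/9 (M(m, y) = 2 + (1/4 + m)/9 = 2 + (¼ + m)/9 = 2 + (1/36 + m/9) = 73/36 + m/9)
(158 + M(-10, -3))² = (158 + (73/36 + (⅑)*(-10)))² = (158 + (73/36 - 10/9))² = (158 + 11/12)² = (1907/12)² = 3636649/144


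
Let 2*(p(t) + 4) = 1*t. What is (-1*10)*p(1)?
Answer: 35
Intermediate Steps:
p(t) = -4 + t/2 (p(t) = -4 + (1*t)/2 = -4 + t/2)
(-1*10)*p(1) = (-1*10)*(-4 + (1/2)*1) = -10*(-4 + 1/2) = -10*(-7/2) = 35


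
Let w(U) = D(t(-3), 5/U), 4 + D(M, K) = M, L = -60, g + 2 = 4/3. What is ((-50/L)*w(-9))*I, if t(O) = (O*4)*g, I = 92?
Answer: 920/3 ≈ 306.67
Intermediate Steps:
g = -⅔ (g = -2 + 4/3 = -⅔ ≈ -0.66667)
t(O) = -8*O/3 (t(O) = (O*4)*(-⅔) = (4*O)*(-⅔) = -8*O/3)
D(M, K) = -4 + M
w(U) = 4 (w(U) = -4 - 8/3*(-3) = -4 + 8 = 4)
((-50/L)*w(-9))*I = (-50/(-60)*4)*92 = (-50*(-1/60)*4)*92 = ((⅚)*4)*92 = (10/3)*92 = 920/3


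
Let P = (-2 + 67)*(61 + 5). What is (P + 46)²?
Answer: 18800896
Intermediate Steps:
P = 4290 (P = 65*66 = 4290)
(P + 46)² = (4290 + 46)² = 4336² = 18800896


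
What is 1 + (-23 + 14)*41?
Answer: -368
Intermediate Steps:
1 + (-23 + 14)*41 = 1 - 9*41 = 1 - 369 = -368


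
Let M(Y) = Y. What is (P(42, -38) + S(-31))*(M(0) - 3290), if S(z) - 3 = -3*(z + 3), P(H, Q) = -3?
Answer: -276360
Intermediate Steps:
S(z) = -6 - 3*z (S(z) = 3 - 3*(z + 3) = 3 - 3*(3 + z) = 3 + (-9 - 3*z) = -6 - 3*z)
(P(42, -38) + S(-31))*(M(0) - 3290) = (-3 + (-6 - 3*(-31)))*(0 - 3290) = (-3 + (-6 + 93))*(-3290) = (-3 + 87)*(-3290) = 84*(-3290) = -276360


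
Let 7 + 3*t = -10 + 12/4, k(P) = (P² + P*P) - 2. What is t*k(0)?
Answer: 28/3 ≈ 9.3333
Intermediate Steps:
k(P) = -2 + 2*P² (k(P) = (P² + P²) - 2 = 2*P² - 2 = -2 + 2*P²)
t = -14/3 (t = -7/3 + (-10 + 12/4)/3 = -7/3 + (-10 + 12*(¼))/3 = -7/3 + (-10 + 3)/3 = -7/3 + (⅓)*(-7) = -7/3 - 7/3 = -14/3 ≈ -4.6667)
t*k(0) = -14*(-2 + 2*0²)/3 = -14*(-2 + 2*0)/3 = -14*(-2 + 0)/3 = -14/3*(-2) = 28/3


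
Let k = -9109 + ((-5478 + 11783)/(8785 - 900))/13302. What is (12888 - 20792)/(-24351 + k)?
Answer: 165804215616/701898917579 ≈ 0.23622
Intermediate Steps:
k = -191081805425/20977254 (k = -9109 + (6305/7885)*(1/13302) = -9109 + (6305*(1/7885))*(1/13302) = -9109 + (1261/1577)*(1/13302) = -9109 + 1261/20977254 = -191081805425/20977254 ≈ -9109.0)
(12888 - 20792)/(-24351 + k) = (12888 - 20792)/(-24351 - 191081805425/20977254) = -7904/(-701898917579/20977254) = -7904*(-20977254/701898917579) = 165804215616/701898917579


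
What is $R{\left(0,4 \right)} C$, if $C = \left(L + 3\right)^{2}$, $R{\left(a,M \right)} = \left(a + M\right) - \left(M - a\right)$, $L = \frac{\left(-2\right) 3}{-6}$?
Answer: $0$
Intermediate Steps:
$L = 1$ ($L = \left(-6\right) \left(- \frac{1}{6}\right) = 1$)
$R{\left(a,M \right)} = 2 a$ ($R{\left(a,M \right)} = \left(M + a\right) - \left(M - a\right) = 2 a$)
$C = 16$ ($C = \left(1 + 3\right)^{2} = 4^{2} = 16$)
$R{\left(0,4 \right)} C = 2 \cdot 0 \cdot 16 = 0 \cdot 16 = 0$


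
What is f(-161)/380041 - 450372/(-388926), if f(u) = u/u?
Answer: 28526702363/24634637661 ≈ 1.1580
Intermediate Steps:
f(u) = 1
f(-161)/380041 - 450372/(-388926) = 1/380041 - 450372/(-388926) = 1*(1/380041) - 450372*(-1/388926) = 1/380041 + 75062/64821 = 28526702363/24634637661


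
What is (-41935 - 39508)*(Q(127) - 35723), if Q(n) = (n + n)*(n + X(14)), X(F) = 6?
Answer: 158080863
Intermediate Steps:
Q(n) = 2*n*(6 + n) (Q(n) = (n + n)*(n + 6) = (2*n)*(6 + n) = 2*n*(6 + n))
(-41935 - 39508)*(Q(127) - 35723) = (-41935 - 39508)*(2*127*(6 + 127) - 35723) = -81443*(2*127*133 - 35723) = -81443*(33782 - 35723) = -81443*(-1941) = 158080863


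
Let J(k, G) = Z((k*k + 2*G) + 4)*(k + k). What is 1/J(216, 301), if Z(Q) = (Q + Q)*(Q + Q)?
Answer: 1/3859827800832 ≈ 2.5908e-13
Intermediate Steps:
Z(Q) = 4*Q**2 (Z(Q) = (2*Q)*(2*Q) = 4*Q**2)
J(k, G) = 8*k*(4 + k**2 + 2*G)**2 (J(k, G) = (4*((k*k + 2*G) + 4)**2)*(k + k) = (4*((k**2 + 2*G) + 4)**2)*(2*k) = (4*(4 + k**2 + 2*G)**2)*(2*k) = 8*k*(4 + k**2 + 2*G)**2)
1/J(216, 301) = 1/(8*216*(4 + 216**2 + 2*301)**2) = 1/(8*216*(4 + 46656 + 602)**2) = 1/(8*216*47262**2) = 1/(8*216*2233696644) = 1/3859827800832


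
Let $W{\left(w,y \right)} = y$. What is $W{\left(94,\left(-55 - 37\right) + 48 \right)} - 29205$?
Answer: $-29249$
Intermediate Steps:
$W{\left(94,\left(-55 - 37\right) + 48 \right)} - 29205 = \left(\left(-55 - 37\right) + 48\right) - 29205 = \left(-92 + 48\right) - 29205 = -44 - 29205 = -29249$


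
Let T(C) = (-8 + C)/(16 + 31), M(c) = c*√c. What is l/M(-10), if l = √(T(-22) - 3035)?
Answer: -√2682290/940 ≈ -1.7423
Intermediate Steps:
M(c) = c^(3/2)
T(C) = -8/47 + C/47 (T(C) = (-8 + C)/47 = (-8 + C)*(1/47) = -8/47 + C/47)
l = 5*I*√268229/47 (l = √((-8/47 + (1/47)*(-22)) - 3035) = √((-8/47 - 22/47) - 3035) = √(-30/47 - 3035) = √(-142675/47) = 5*I*√268229/47 ≈ 55.097*I)
l/M(-10) = (5*I*√268229/47)/((-10)^(3/2)) = (5*I*√268229/47)/((-10*I*√10)) = (5*I*√268229/47)*(I*√10/100) = -√2682290/940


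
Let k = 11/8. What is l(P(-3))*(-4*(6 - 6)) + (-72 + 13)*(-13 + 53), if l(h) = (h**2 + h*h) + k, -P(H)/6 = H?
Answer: -2360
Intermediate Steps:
k = 11/8 (k = 11*(1/8) = 11/8 ≈ 1.3750)
P(H) = -6*H
l(h) = 11/8 + 2*h**2 (l(h) = (h**2 + h*h) + 11/8 = (h**2 + h**2) + 11/8 = 2*h**2 + 11/8 = 11/8 + 2*h**2)
l(P(-3))*(-4*(6 - 6)) + (-72 + 13)*(-13 + 53) = (11/8 + 2*(-6*(-3))**2)*(-4*(6 - 6)) + (-72 + 13)*(-13 + 53) = (11/8 + 2*18**2)*(-4*0) - 59*40 = (11/8 + 2*324)*0 - 2360 = (11/8 + 648)*0 - 2360 = (5195/8)*0 - 2360 = 0 - 2360 = -2360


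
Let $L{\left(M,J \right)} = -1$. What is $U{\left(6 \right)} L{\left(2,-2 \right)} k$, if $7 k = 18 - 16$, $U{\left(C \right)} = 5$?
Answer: $- \frac{10}{7} \approx -1.4286$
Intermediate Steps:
$k = \frac{2}{7}$ ($k = \frac{18 - 16}{7} = \frac{1}{7} \cdot 2 = \frac{2}{7} \approx 0.28571$)
$U{\left(6 \right)} L{\left(2,-2 \right)} k = 5 \left(-1\right) \frac{2}{7} = \left(-5\right) \frac{2}{7} = - \frac{10}{7}$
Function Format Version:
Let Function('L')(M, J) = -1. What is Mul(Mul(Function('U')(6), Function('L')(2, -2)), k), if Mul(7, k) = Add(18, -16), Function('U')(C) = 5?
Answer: Rational(-10, 7) ≈ -1.4286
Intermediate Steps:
k = Rational(2, 7) (k = Mul(Rational(1, 7), Add(18, -16)) = Mul(Rational(1, 7), 2) = Rational(2, 7) ≈ 0.28571)
Mul(Mul(Function('U')(6), Function('L')(2, -2)), k) = Mul(Mul(5, -1), Rational(2, 7)) = Mul(-5, Rational(2, 7)) = Rational(-10, 7)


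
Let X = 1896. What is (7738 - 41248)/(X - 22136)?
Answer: 3351/2024 ≈ 1.6556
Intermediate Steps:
(7738 - 41248)/(X - 22136) = (7738 - 41248)/(1896 - 22136) = -33510/(-20240) = -33510*(-1/20240) = 3351/2024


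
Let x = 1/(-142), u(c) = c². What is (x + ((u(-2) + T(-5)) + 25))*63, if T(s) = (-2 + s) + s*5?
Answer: -26901/142 ≈ -189.44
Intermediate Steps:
T(s) = -2 + 6*s (T(s) = (-2 + s) + 5*s = -2 + 6*s)
x = -1/142 ≈ -0.0070423
(x + ((u(-2) + T(-5)) + 25))*63 = (-1/142 + (((-2)² + (-2 + 6*(-5))) + 25))*63 = (-1/142 + ((4 + (-2 - 30)) + 25))*63 = (-1/142 + ((4 - 32) + 25))*63 = (-1/142 + (-28 + 25))*63 = (-1/142 - 3)*63 = -427/142*63 = -26901/142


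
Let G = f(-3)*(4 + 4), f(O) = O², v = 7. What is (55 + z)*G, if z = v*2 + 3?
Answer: 5184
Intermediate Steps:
G = 72 (G = (-3)²*(4 + 4) = 9*8 = 72)
z = 17 (z = 7*2 + 3 = 14 + 3 = 17)
(55 + z)*G = (55 + 17)*72 = 72*72 = 5184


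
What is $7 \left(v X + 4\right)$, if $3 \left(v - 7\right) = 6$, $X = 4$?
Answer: $280$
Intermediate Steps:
$v = 9$ ($v = 7 + \frac{1}{3} \cdot 6 = 7 + 2 = 9$)
$7 \left(v X + 4\right) = 7 \left(9 \cdot 4 + 4\right) = 7 \left(36 + 4\right) = 7 \cdot 40 = 280$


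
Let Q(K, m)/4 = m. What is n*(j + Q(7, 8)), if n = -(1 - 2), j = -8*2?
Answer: 16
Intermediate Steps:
j = -16
n = 1 (n = -1*(-1) = 1)
Q(K, m) = 4*m
n*(j + Q(7, 8)) = 1*(-16 + 4*8) = 1*(-16 + 32) = 1*16 = 16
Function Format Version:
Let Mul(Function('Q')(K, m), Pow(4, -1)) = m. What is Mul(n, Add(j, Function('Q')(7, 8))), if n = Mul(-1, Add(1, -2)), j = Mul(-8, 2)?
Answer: 16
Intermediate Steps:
j = -16
n = 1 (n = Mul(-1, -1) = 1)
Function('Q')(K, m) = Mul(4, m)
Mul(n, Add(j, Function('Q')(7, 8))) = Mul(1, Add(-16, Mul(4, 8))) = Mul(1, Add(-16, 32)) = Mul(1, 16) = 16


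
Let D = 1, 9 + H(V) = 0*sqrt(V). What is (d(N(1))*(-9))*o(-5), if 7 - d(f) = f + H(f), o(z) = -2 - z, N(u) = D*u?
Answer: -405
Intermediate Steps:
H(V) = -9 (H(V) = -9 + 0*sqrt(V) = -9 + 0 = -9)
N(u) = u (N(u) = 1*u = u)
d(f) = 16 - f (d(f) = 7 - (f - 9) = 7 - (-9 + f) = 7 + (9 - f) = 16 - f)
(d(N(1))*(-9))*o(-5) = ((16 - 1*1)*(-9))*(-2 - 1*(-5)) = ((16 - 1)*(-9))*(-2 + 5) = (15*(-9))*3 = -135*3 = -405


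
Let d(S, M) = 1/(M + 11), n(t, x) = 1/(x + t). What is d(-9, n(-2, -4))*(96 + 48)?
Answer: 864/65 ≈ 13.292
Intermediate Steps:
n(t, x) = 1/(t + x)
d(S, M) = 1/(11 + M)
d(-9, n(-2, -4))*(96 + 48) = (96 + 48)/(11 + 1/(-2 - 4)) = 144/(11 + 1/(-6)) = 144/(11 - 1/6) = 144/(65/6) = (6/65)*144 = 864/65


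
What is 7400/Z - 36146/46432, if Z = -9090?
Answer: -33608197/21103344 ≈ -1.5926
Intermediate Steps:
7400/Z - 36146/46432 = 7400/(-9090) - 36146/46432 = 7400*(-1/9090) - 36146*1/46432 = -740/909 - 18073/23216 = -33608197/21103344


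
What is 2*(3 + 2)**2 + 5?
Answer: 55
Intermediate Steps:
2*(3 + 2)**2 + 5 = 2*5**2 + 5 = 2*25 + 5 = 50 + 5 = 55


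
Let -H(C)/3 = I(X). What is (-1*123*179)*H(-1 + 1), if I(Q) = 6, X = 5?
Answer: 396306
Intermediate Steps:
H(C) = -18 (H(C) = -3*6 = -18)
(-1*123*179)*H(-1 + 1) = (-1*123*179)*(-18) = -123*179*(-18) = -22017*(-18) = 396306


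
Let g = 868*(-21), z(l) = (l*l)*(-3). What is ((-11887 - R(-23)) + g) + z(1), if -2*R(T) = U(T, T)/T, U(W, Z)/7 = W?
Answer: -60229/2 ≈ -30115.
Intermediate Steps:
U(W, Z) = 7*W
R(T) = -7/2 (R(T) = -7*T/(2*T) = -½*7 = -7/2)
z(l) = -3*l² (z(l) = l²*(-3) = -3*l²)
g = -18228
((-11887 - R(-23)) + g) + z(1) = ((-11887 - 1*(-7/2)) - 18228) - 3*1² = ((-11887 + 7/2) - 18228) - 3*1 = (-23767/2 - 18228) - 3 = -60223/2 - 3 = -60229/2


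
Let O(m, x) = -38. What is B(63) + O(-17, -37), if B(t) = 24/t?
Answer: -790/21 ≈ -37.619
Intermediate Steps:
B(63) + O(-17, -37) = 24/63 - 38 = 24*(1/63) - 38 = 8/21 - 38 = -790/21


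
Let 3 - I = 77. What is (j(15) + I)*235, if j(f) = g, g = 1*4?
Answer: -16450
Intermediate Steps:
I = -74 (I = 3 - 1*77 = 3 - 77 = -74)
g = 4
j(f) = 4
(j(15) + I)*235 = (4 - 74)*235 = -70*235 = -16450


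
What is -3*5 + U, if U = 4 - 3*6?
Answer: -29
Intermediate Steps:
U = -14 (U = 4 - 18 = -14)
-3*5 + U = -3*5 - 14 = -15 - 14 = -29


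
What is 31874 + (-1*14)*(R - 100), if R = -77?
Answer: 34352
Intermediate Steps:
31874 + (-1*14)*(R - 100) = 31874 + (-1*14)*(-77 - 100) = 31874 - 14*(-177) = 31874 + 2478 = 34352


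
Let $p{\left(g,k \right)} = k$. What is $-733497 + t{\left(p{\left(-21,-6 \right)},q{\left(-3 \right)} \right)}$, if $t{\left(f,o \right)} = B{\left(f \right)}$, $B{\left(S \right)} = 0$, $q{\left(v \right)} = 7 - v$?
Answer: $-733497$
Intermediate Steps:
$t{\left(f,o \right)} = 0$
$-733497 + t{\left(p{\left(-21,-6 \right)},q{\left(-3 \right)} \right)} = -733497 + 0 = -733497$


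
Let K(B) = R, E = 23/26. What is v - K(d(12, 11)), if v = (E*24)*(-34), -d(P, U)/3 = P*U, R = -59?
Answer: -8617/13 ≈ -662.85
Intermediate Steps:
d(P, U) = -3*P*U
E = 23/26 (E = 23*(1/26) = 23/26 ≈ 0.88461)
K(B) = -59
v = -9384/13 (v = ((23/26)*24)*(-34) = (276/13)*(-34) = -9384/13 ≈ -721.85)
v - K(d(12, 11)) = -9384/13 - 1*(-59) = -9384/13 + 59 = -8617/13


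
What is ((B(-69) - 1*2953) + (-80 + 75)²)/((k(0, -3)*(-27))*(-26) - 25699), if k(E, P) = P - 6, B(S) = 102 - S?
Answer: 2757/32017 ≈ 0.086110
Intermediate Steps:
k(E, P) = -6 + P
((B(-69) - 1*2953) + (-80 + 75)²)/((k(0, -3)*(-27))*(-26) - 25699) = (((102 - 1*(-69)) - 1*2953) + (-80 + 75)²)/(((-6 - 3)*(-27))*(-26) - 25699) = (((102 + 69) - 2953) + (-5)²)/(-9*(-27)*(-26) - 25699) = ((171 - 2953) + 25)/(243*(-26) - 25699) = (-2782 + 25)/(-6318 - 25699) = -2757/(-32017) = -2757*(-1/32017) = 2757/32017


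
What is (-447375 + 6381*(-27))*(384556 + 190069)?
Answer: -356073276750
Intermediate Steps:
(-447375 + 6381*(-27))*(384556 + 190069) = (-447375 - 172287)*574625 = -619662*574625 = -356073276750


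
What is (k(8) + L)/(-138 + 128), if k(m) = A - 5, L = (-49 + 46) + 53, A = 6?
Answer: -51/10 ≈ -5.1000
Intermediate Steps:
L = 50 (L = -3 + 53 = 50)
k(m) = 1 (k(m) = 6 - 5 = 1)
(k(8) + L)/(-138 + 128) = (1 + 50)/(-138 + 128) = 51/(-10) = 51*(-⅒) = -51/10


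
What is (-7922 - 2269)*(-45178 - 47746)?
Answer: 946988484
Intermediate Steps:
(-7922 - 2269)*(-45178 - 47746) = -10191*(-92924) = 946988484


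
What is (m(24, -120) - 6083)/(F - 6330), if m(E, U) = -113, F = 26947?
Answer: -6196/20617 ≈ -0.30053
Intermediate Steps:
(m(24, -120) - 6083)/(F - 6330) = (-113 - 6083)/(26947 - 6330) = -6196/20617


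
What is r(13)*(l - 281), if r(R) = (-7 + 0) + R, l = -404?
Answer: -4110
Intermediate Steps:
r(R) = -7 + R
r(13)*(l - 281) = (-7 + 13)*(-404 - 281) = 6*(-685) = -4110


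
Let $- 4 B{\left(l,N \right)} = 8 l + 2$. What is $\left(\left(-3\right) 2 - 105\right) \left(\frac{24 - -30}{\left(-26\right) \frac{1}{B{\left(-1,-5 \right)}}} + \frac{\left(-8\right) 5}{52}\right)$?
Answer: $\frac{11211}{26} \approx 431.19$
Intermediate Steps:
$B{\left(l,N \right)} = - \frac{1}{2} - 2 l$ ($B{\left(l,N \right)} = - \frac{8 l + 2}{4} = - \frac{2 + 8 l}{4} = - \frac{1}{2} - 2 l$)
$\left(\left(-3\right) 2 - 105\right) \left(\frac{24 - -30}{\left(-26\right) \frac{1}{B{\left(-1,-5 \right)}}} + \frac{\left(-8\right) 5}{52}\right) = \left(\left(-3\right) 2 - 105\right) \left(\frac{24 - -30}{\left(-26\right) \frac{1}{- \frac{1}{2} - -2}} + \frac{\left(-8\right) 5}{52}\right) = \left(-6 - 105\right) \left(\frac{24 + 30}{\left(-26\right) \frac{1}{- \frac{1}{2} + 2}} - \frac{10}{13}\right) = - 111 \left(\frac{54}{\left(-26\right) \frac{1}{\frac{3}{2}}} - \frac{10}{13}\right) = - 111 \left(\frac{54}{\left(-26\right) \frac{2}{3}} - \frac{10}{13}\right) = - 111 \left(\frac{54}{- \frac{52}{3}} - \frac{10}{13}\right) = - 111 \left(54 \left(- \frac{3}{52}\right) - \frac{10}{13}\right) = - 111 \left(- \frac{81}{26} - \frac{10}{13}\right) = \left(-111\right) \left(- \frac{101}{26}\right) = \frac{11211}{26}$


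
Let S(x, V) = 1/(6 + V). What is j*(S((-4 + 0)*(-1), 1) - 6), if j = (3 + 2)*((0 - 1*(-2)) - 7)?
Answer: 1025/7 ≈ 146.43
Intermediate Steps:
j = -25 (j = 5*((0 + 2) - 7) = 5*(2 - 7) = 5*(-5) = -25)
j*(S((-4 + 0)*(-1), 1) - 6) = -25*(1/(6 + 1) - 6) = -25*(1/7 - 6) = -25*(-41/7) = 1025/7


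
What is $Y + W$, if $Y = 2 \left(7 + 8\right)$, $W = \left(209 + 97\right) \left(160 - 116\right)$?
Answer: $13494$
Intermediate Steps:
$W = 13464$ ($W = 306 \cdot 44 = 13464$)
$Y = 30$ ($Y = 2 \cdot 15 = 30$)
$Y + W = 30 + 13464 = 13494$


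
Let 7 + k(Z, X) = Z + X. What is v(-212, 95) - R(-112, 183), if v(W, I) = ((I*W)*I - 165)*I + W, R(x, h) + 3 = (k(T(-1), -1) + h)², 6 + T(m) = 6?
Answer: -181810009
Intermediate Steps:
T(m) = 0 (T(m) = -6 + 6 = 0)
k(Z, X) = -7 + X + Z (k(Z, X) = -7 + (Z + X) = -7 + (X + Z) = -7 + X + Z)
R(x, h) = -3 + (-8 + h)² (R(x, h) = -3 + ((-7 - 1 + 0) + h)² = -3 + (-8 + h)²)
v(W, I) = W + I*(-165 + W*I²) (v(W, I) = (W*I² - 165)*I + W = (-165 + W*I²)*I + W = I*(-165 + W*I²) + W = W + I*(-165 + W*I²))
v(-212, 95) - R(-112, 183) = (-212 - 165*95 - 212*95³) - (-3 + (-8 + 183)²) = (-212 - 15675 - 212*857375) - (-3 + 175²) = (-212 - 15675 - 181763500) - (-3 + 30625) = -181779387 - 1*30622 = -181779387 - 30622 = -181810009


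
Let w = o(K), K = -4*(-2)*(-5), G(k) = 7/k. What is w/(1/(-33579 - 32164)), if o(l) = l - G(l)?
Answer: 104728599/40 ≈ 2.6182e+6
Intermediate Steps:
K = -40 (K = 8*(-5) = -40)
o(l) = l - 7/l
w = -1593/40 (w = -40 - 7/(-40) = -40 - 7*(-1/40) = -40 + 7/40 = -1593/40 ≈ -39.825)
w/(1/(-33579 - 32164)) = -1593/(40*(1/(-33579 - 32164))) = -1593/(40*(1/(-65743))) = -1593/(40*(-1/65743)) = -1593/40*(-65743) = 104728599/40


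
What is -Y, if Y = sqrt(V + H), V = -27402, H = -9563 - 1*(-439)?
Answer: -I*sqrt(36526) ≈ -191.12*I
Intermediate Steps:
H = -9124 (H = -9563 + 439 = -9124)
Y = I*sqrt(36526) (Y = sqrt(-27402 - 9124) = sqrt(-36526) = I*sqrt(36526) ≈ 191.12*I)
-Y = -I*sqrt(36526)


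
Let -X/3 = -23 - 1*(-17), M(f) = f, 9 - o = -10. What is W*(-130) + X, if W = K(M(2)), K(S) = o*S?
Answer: -4922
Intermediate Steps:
o = 19 (o = 9 - 1*(-10) = 9 + 10 = 19)
X = 18 (X = -3*(-23 - 1*(-17)) = -3*(-23 + 17) = -3*(-6) = 18)
K(S) = 19*S
W = 38 (W = 19*2 = 38)
W*(-130) + X = 38*(-130) + 18 = -4940 + 18 = -4922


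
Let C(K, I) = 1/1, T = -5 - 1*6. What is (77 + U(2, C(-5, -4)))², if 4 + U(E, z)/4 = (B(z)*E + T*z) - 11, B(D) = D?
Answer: 361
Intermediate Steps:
T = -11 (T = -5 - 6 = -11)
C(K, I) = 1
U(E, z) = -60 - 44*z + 4*E*z (U(E, z) = -16 + 4*((z*E - 11*z) - 11) = -16 + 4*((E*z - 11*z) - 11) = -16 + 4*((-11*z + E*z) - 11) = -16 + 4*(-11 - 11*z + E*z) = -16 + (-44 - 44*z + 4*E*z) = -60 - 44*z + 4*E*z)
(77 + U(2, C(-5, -4)))² = (77 + (-60 - 44*1 + 4*2*1))² = (77 + (-60 - 44 + 8))² = (77 - 96)² = (-19)² = 361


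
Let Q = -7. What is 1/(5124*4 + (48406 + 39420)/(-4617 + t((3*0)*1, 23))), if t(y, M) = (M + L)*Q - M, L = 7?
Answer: 2425/49658887 ≈ 4.8833e-5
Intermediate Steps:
t(y, M) = -49 - 8*M (t(y, M) = (M + 7)*(-7) - M = (7 + M)*(-7) - M = (-49 - 7*M) - M = -49 - 8*M)
1/(5124*4 + (48406 + 39420)/(-4617 + t((3*0)*1, 23))) = 1/(5124*4 + (48406 + 39420)/(-4617 + (-49 - 8*23))) = 1/(20496 + 87826/(-4617 + (-49 - 184))) = 1/(20496 + 87826/(-4617 - 233)) = 1/(20496 + 87826/(-4850)) = 1/(20496 + 87826*(-1/4850)) = 1/(20496 - 43913/2425) = 1/(49658887/2425) = 2425/49658887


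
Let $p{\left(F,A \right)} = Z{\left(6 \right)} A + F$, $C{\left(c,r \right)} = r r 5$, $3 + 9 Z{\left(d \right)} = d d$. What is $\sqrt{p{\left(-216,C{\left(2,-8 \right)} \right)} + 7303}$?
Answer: $\frac{\sqrt{74343}}{3} \approx 90.886$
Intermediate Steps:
$Z{\left(d \right)} = - \frac{1}{3} + \frac{d^{2}}{9}$ ($Z{\left(d \right)} = - \frac{1}{3} + \frac{d d}{9} = - \frac{1}{3} + \frac{d^{2}}{9}$)
$C{\left(c,r \right)} = 5 r^{2}$ ($C{\left(c,r \right)} = r^{2} \cdot 5 = 5 r^{2}$)
$p{\left(F,A \right)} = F + \frac{11 A}{3}$ ($p{\left(F,A \right)} = \left(- \frac{1}{3} + \frac{6^{2}}{9}\right) A + F = \left(- \frac{1}{3} + \frac{1}{9} \cdot 36\right) A + F = \left(- \frac{1}{3} + 4\right) A + F = \frac{11 A}{3} + F = F + \frac{11 A}{3}$)
$\sqrt{p{\left(-216,C{\left(2,-8 \right)} \right)} + 7303} = \sqrt{\left(-216 + \frac{11 \cdot 5 \left(-8\right)^{2}}{3}\right) + 7303} = \sqrt{\left(-216 + \frac{11 \cdot 5 \cdot 64}{3}\right) + 7303} = \sqrt{\left(-216 + \frac{11}{3} \cdot 320\right) + 7303} = \sqrt{\left(-216 + \frac{3520}{3}\right) + 7303} = \sqrt{\frac{2872}{3} + 7303} = \sqrt{\frac{24781}{3}} = \frac{\sqrt{74343}}{3}$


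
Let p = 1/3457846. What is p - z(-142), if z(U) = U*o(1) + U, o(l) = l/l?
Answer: 982028265/3457846 ≈ 284.00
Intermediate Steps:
o(l) = 1
z(U) = 2*U (z(U) = U*1 + U = U + U = 2*U)
p = 1/3457846 ≈ 2.8920e-7
p - z(-142) = 1/3457846 - 2*(-142) = 1/3457846 - 1*(-284) = 1/3457846 + 284 = 982028265/3457846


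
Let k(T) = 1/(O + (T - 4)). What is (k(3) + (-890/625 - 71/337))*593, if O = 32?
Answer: -1240891638/1305875 ≈ -950.24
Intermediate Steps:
k(T) = 1/(28 + T) (k(T) = 1/(32 + (T - 4)) = 1/(32 + (-4 + T)) = 1/(28 + T))
(k(3) + (-890/625 - 71/337))*593 = (1/(28 + 3) + (-890/625 - 71/337))*593 = (1/31 + (-890*1/625 - 71*1/337))*593 = (1/31 + (-178/125 - 71/337))*593 = (1/31 - 68861/42125)*593 = -2092566/1305875*593 = -1240891638/1305875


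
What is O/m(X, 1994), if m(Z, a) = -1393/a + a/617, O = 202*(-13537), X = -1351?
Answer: -3364217893252/3116555 ≈ -1.0795e+6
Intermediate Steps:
O = -2734474
m(Z, a) = -1393/a + a/617 (m(Z, a) = -1393/a + a*(1/617) = -1393/a + a/617)
O/m(X, 1994) = -2734474/(-1393/1994 + (1/617)*1994) = -2734474/(-1393*1/1994 + 1994/617) = -2734474/(-1393/1994 + 1994/617) = -2734474/3116555/1230298 = -2734474*1230298/3116555 = -3364217893252/3116555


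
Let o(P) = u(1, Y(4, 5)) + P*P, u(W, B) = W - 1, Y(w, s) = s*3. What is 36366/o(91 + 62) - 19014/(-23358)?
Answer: 4230509/1786887 ≈ 2.3675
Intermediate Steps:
Y(w, s) = 3*s
u(W, B) = -1 + W
o(P) = P² (o(P) = (-1 + 1) + P*P = 0 + P² = P²)
36366/o(91 + 62) - 19014/(-23358) = 36366/((91 + 62)²) - 19014/(-23358) = 36366/(153²) - 19014*(-1/23358) = 36366/23409 + 3169/3893 = 36366*(1/23409) + 3169/3893 = 12122/7803 + 3169/3893 = 4230509/1786887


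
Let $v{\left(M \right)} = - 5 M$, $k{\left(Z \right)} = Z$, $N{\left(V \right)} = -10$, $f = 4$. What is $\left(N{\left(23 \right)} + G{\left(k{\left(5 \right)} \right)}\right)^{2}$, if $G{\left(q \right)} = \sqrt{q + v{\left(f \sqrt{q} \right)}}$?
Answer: $\left(10 - \sqrt{5} \sqrt{1 - 4 \sqrt{5}}\right)^{2} \approx 60.279 - 126.05 i$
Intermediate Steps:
$G{\left(q \right)} = \sqrt{q - 20 \sqrt{q}}$ ($G{\left(q \right)} = \sqrt{q - 5 \cdot 4 \sqrt{q}} = \sqrt{q - 20 \sqrt{q}}$)
$\left(N{\left(23 \right)} + G{\left(k{\left(5 \right)} \right)}\right)^{2} = \left(-10 + \sqrt{5 - 20 \sqrt{5}}\right)^{2}$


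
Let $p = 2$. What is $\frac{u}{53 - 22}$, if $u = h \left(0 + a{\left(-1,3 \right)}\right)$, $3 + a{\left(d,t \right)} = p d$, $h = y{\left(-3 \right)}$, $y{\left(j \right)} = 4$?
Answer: $- \frac{20}{31} \approx -0.64516$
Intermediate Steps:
$h = 4$
$a{\left(d,t \right)} = -3 + 2 d$
$u = -20$ ($u = 4 \left(0 + \left(-3 + 2 \left(-1\right)\right)\right) = 4 \left(0 - 5\right) = 4 \left(-5\right) = -20$)
$\frac{u}{53 - 22} = \frac{1}{53 - 22} \left(-20\right) = \frac{1}{31} \left(-20\right) = - \frac{20}{31}$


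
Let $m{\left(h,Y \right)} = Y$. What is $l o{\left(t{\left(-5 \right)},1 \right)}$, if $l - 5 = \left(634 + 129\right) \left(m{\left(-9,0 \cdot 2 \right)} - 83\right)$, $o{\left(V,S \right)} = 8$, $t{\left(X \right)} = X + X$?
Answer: $-506592$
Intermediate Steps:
$t{\left(X \right)} = 2 X$
$l = -63324$ ($l = 5 + \left(634 + 129\right) \left(0 \cdot 2 - 83\right) = 5 + 763 \left(0 - 83\right) = 5 + 763 \left(-83\right) = 5 - 63329 = -63324$)
$l o{\left(t{\left(-5 \right)},1 \right)} = \left(-63324\right) 8 = -506592$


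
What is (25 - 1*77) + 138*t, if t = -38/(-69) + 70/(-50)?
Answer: -846/5 ≈ -169.20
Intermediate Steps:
t = -293/345 (t = -38*(-1/69) + 70*(-1/50) = 38/69 - 7/5 = -293/345 ≈ -0.84928)
(25 - 1*77) + 138*t = (25 - 1*77) + 138*(-293/345) = (25 - 77) - 586/5 = -52 - 586/5 = -846/5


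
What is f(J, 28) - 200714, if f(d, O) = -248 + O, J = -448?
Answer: -200934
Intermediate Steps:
f(J, 28) - 200714 = (-248 + 28) - 200714 = -220 - 200714 = -200934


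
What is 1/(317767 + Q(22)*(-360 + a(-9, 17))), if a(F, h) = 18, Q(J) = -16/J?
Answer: 11/3498173 ≈ 3.1445e-6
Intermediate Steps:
1/(317767 + Q(22)*(-360 + a(-9, 17))) = 1/(317767 + (-16/22)*(-360 + 18)) = 1/(317767 - 16*1/22*(-342)) = 1/(317767 - 8/11*(-342)) = 1/(317767 + 2736/11) = 1/(3498173/11) = 11/3498173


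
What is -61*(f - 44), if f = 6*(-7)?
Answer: 5246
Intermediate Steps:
f = -42
-61*(f - 44) = -61*(-42 - 44) = -61*(-86) = 5246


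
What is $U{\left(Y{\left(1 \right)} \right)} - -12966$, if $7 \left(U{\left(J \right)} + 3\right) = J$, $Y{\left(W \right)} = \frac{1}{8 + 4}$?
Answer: $\frac{1088893}{84} \approx 12963.0$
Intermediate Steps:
$Y{\left(W \right)} = \frac{1}{12}$
$U{\left(J \right)} = -3 + \frac{J}{7}$
$U{\left(Y{\left(1 \right)} \right)} - -12966 = \left(-3 + \frac{1}{7} \cdot \frac{1}{12}\right) - -12966 = \left(-3 + \frac{1}{84}\right) + 12966 = - \frac{251}{84} + 12966 = \frac{1088893}{84}$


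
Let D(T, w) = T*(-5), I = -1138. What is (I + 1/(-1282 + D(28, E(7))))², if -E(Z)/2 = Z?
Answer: 2618690988169/2022084 ≈ 1.2950e+6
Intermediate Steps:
E(Z) = -2*Z
D(T, w) = -5*T
(I + 1/(-1282 + D(28, E(7))))² = (-1138 + 1/(-1282 - 5*28))² = (-1138 + 1/(-1282 - 140))² = (-1138 + 1/(-1422))² = (-1138 - 1/1422)² = (-1618237/1422)² = 2618690988169/2022084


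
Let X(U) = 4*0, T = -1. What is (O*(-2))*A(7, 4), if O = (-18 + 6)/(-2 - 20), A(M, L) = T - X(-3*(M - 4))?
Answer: 12/11 ≈ 1.0909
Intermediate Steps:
X(U) = 0
A(M, L) = -1 (A(M, L) = -1 - 1*0 = -1 + 0 = -1)
O = 6/11 (O = -12/(-22) = -12*(-1/22) = 6/11 ≈ 0.54545)
(O*(-2))*A(7, 4) = ((6/11)*(-2))*(-1) = -12/11*(-1) = 12/11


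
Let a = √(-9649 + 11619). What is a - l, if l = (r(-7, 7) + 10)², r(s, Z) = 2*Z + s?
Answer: -289 + √1970 ≈ -244.62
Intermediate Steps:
r(s, Z) = s + 2*Z
l = 289 (l = ((-7 + 2*7) + 10)² = ((-7 + 14) + 10)² = (7 + 10)² = 17² = 289)
a = √1970 ≈ 44.385
a - l = √1970 - 1*289 = √1970 - 289 = -289 + √1970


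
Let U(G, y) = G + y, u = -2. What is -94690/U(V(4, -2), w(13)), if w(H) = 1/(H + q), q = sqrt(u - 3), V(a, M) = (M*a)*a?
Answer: 105200590/35469 - 18938*I*sqrt(5)/35469 ≈ 2966.0 - 1.1939*I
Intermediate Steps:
V(a, M) = M*a**2
q = I*sqrt(5) (q = sqrt(-2 - 3) = sqrt(-5) = I*sqrt(5) ≈ 2.2361*I)
w(H) = 1/(H + I*sqrt(5))
-94690/U(V(4, -2), w(13)) = -94690/(-2*4**2 + 1/(13 + I*sqrt(5))) = -94690/(-2*16 + 1/(13 + I*sqrt(5))) = -94690/(-32 + 1/(13 + I*sqrt(5)))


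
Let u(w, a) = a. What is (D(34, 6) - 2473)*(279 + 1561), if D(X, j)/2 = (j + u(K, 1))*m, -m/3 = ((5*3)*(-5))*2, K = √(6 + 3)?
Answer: 7041680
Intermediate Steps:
K = 3 (K = √9 = 3)
m = 450 (m = -3*(5*3)*(-5)*2 = -3*15*(-5)*2 = -(-225)*2 = -3*(-150) = 450)
D(X, j) = 900 + 900*j (D(X, j) = 2*((j + 1)*450) = 2*((1 + j)*450) = 2*(450 + 450*j) = 900 + 900*j)
(D(34, 6) - 2473)*(279 + 1561) = ((900 + 900*6) - 2473)*(279 + 1561) = ((900 + 5400) - 2473)*1840 = (6300 - 2473)*1840 = 3827*1840 = 7041680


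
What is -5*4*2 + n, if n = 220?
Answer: 180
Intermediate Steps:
-5*4*2 + n = -5*4*2 + 220 = -20*2 + 220 = -40 + 220 = 180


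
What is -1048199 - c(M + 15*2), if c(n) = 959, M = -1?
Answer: -1049158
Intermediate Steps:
-1048199 - c(M + 15*2) = -1048199 - 1*959 = -1048199 - 959 = -1049158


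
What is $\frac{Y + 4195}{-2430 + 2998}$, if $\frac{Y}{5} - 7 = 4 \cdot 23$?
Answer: $\frac{2345}{284} \approx 8.257$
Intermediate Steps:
$Y = 495$ ($Y = 35 + 5 \cdot 4 \cdot 23 = 35 + 5 \cdot 92 = 35 + 460 = 495$)
$\frac{Y + 4195}{-2430 + 2998} = \frac{495 + 4195}{-2430 + 2998} = \frac{4690}{568} = 4690 \cdot \frac{1}{568} = \frac{2345}{284}$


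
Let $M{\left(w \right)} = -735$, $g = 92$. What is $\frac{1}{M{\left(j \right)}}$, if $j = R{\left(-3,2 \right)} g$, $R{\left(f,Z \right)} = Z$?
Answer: $- \frac{1}{735} \approx -0.0013605$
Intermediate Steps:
$j = 184$ ($j = 2 \cdot 92 = 184$)
$\frac{1}{M{\left(j \right)}} = \frac{1}{-735} = - \frac{1}{735}$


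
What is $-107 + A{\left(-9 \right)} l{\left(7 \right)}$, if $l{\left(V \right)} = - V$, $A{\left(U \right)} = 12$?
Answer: $-191$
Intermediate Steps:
$-107 + A{\left(-9 \right)} l{\left(7 \right)} = -107 + 12 \left(\left(-1\right) 7\right) = -107 + 12 \left(-7\right) = -107 - 84 = -191$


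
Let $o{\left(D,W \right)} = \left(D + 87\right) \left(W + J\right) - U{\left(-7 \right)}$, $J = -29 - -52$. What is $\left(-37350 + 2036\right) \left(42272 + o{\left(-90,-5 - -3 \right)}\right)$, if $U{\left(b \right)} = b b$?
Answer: $-1488838240$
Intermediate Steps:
$U{\left(b \right)} = b^{2}$
$J = 23$ ($J = -29 + 52 = 23$)
$o{\left(D,W \right)} = -49 + \left(23 + W\right) \left(87 + D\right)$ ($o{\left(D,W \right)} = \left(D + 87\right) \left(W + 23\right) - \left(-7\right)^{2} = \left(87 + D\right) \left(23 + W\right) - 49 = \left(23 + W\right) \left(87 + D\right) - 49 = -49 + \left(23 + W\right) \left(87 + D\right)$)
$\left(-37350 + 2036\right) \left(42272 + o{\left(-90,-5 - -3 \right)}\right) = \left(-37350 + 2036\right) \left(42272 + \left(1952 + 23 \left(-90\right) + 87 \left(-5 - -3\right) - 90 \left(-5 - -3\right)\right)\right) = - 35314 \left(42272 + \left(1952 - 2070 + 87 \left(-5 + 3\right) - 90 \left(-5 + 3\right)\right)\right) = - 35314 \left(42272 + \left(1952 - 2070 + 87 \left(-2\right) - -180\right)\right) = - 35314 \left(42272 + \left(1952 - 2070 - 174 + 180\right)\right) = - 35314 \left(42272 - 112\right) = \left(-35314\right) 42160 = -1488838240$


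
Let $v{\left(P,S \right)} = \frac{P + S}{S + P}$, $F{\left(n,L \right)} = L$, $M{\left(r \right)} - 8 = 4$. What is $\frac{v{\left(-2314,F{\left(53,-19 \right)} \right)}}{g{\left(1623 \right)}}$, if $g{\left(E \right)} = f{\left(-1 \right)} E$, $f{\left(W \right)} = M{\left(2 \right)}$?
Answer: $\frac{1}{19476} \approx 5.1345 \cdot 10^{-5}$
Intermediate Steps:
$M{\left(r \right)} = 12$ ($M{\left(r \right)} = 8 + 4 = 12$)
$f{\left(W \right)} = 12$
$v{\left(P,S \right)} = 1$ ($v{\left(P,S \right)} = \frac{P + S}{P + S} = 1$)
$g{\left(E \right)} = 12 E$
$\frac{v{\left(-2314,F{\left(53,-19 \right)} \right)}}{g{\left(1623 \right)}} = 1 \frac{1}{12 \cdot 1623} = 1 \cdot \frac{1}{19476} = \frac{1}{19476}$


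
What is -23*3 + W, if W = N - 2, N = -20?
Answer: -91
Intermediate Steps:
W = -22 (W = -20 - 2 = -22)
-23*3 + W = -23*3 - 22 = -69 - 22 = -91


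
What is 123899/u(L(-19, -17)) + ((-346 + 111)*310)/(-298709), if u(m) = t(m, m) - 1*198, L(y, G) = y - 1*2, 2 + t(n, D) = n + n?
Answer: -36992116691/72287578 ≈ -511.74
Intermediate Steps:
t(n, D) = -2 + 2*n (t(n, D) = -2 + (n + n) = -2 + 2*n)
L(y, G) = -2 + y (L(y, G) = y - 2 = -2 + y)
u(m) = -200 + 2*m (u(m) = (-2 + 2*m) - 1*198 = (-2 + 2*m) - 198 = -200 + 2*m)
123899/u(L(-19, -17)) + ((-346 + 111)*310)/(-298709) = 123899/(-200 + 2*(-2 - 19)) + ((-346 + 111)*310)/(-298709) = 123899/(-200 + 2*(-21)) - 235*310*(-1/298709) = 123899/(-200 - 42) - 72850*(-1/298709) = 123899/(-242) + 72850/298709 = 123899*(-1/242) + 72850/298709 = -123899/242 + 72850/298709 = -36992116691/72287578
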